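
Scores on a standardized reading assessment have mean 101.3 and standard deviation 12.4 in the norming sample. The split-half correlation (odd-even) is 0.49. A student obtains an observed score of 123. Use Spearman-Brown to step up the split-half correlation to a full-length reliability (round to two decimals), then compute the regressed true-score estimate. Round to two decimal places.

Spearman-Brown: ρ = 2r/(1 + r) = 2(0.49)/(1 + 0.49) = 0.980/1.49 = 0.6577 → 0.66
T̂ = ρX + (1 − ρ)μ
  = 0.66 × 123 + 0.34 × 101.3
  = 81.18 + 34.442
  = 115.622
  ≈ 115.62

115.62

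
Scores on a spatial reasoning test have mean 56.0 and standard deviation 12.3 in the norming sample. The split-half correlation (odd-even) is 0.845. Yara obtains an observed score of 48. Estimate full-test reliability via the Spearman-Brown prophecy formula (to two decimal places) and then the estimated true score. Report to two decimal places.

Spearman-Brown: ρ = 2r/(1 + r) = 2(0.845)/(1 + 0.845) = 1.6900/1.845 = 0.9160 → 0.92
T̂ = ρX + (1 − ρ)μ
  = 0.92 × 48 + 0.08 × 56.0
  = 44.16 + 4.480
  = 48.640
  ≈ 48.64

48.64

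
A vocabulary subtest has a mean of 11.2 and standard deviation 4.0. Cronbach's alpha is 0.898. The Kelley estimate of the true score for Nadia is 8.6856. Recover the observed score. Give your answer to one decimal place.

8.4

T̂ = ρX + (1 − ρ)μ  ⇒  X = (T̂ − (1 − ρ)μ) / ρ
X = (8.6856 − 0.102 × 11.2) / 0.898 = (8.6856 − 1.1424) / 0.898 = 7.5432 / 0.898 = 8.400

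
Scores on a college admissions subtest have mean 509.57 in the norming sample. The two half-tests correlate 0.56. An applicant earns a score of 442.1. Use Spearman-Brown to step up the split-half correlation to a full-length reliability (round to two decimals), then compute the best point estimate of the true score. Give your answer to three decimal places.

460.992

Spearman-Brown: ρ = 2r/(1 + r) = 2(0.56)/(1 + 0.56) = 1.120/1.56 = 0.7179 → 0.72
Regress the observed score toward the mean by the unreliability: T̂ = 0.72·442.1 + 0.28·509.57 = 318.312 + 142.6796 = 460.9916.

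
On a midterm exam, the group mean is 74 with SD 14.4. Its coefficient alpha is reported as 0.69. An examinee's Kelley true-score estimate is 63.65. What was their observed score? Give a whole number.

T̂ = ρX + (1 − ρ)μ  ⇒  X = (T̂ − (1 − ρ)μ) / ρ
X = (63.65 − 0.31 × 74) / 0.69 = (63.65 − 22.94) / 0.69 = 40.71 / 0.69 = 59.00

59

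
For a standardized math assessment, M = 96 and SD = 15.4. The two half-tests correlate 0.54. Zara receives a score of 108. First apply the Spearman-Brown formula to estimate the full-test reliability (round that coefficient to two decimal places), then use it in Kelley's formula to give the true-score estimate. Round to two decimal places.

Spearman-Brown: ρ = 2r/(1 + r) = 2(0.54)/(1 + 0.54) = 1.080/1.54 = 0.7013 → 0.70
T̂ = 0.70(108) + 0.30(96) = 75.60 + 28.80 = 104.400 → 104.40

104.40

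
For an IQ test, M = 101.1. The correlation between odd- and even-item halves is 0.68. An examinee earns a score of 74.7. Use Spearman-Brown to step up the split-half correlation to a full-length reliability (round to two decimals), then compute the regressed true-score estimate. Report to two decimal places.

Spearman-Brown: ρ = 2r/(1 + r) = 2(0.68)/(1 + 0.68) = 1.360/1.68 = 0.8095 → 0.81
T̂ = 0.81(74.7) + 0.19(101.1) = 60.507 + 19.209 = 79.716 → 79.72

79.72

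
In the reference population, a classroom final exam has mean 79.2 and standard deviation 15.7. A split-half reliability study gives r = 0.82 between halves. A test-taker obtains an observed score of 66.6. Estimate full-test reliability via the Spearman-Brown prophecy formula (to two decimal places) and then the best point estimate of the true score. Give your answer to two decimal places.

67.86

Spearman-Brown: ρ = 2r/(1 + r) = 2(0.82)/(1 + 0.82) = 1.640/1.82 = 0.9011 → 0.90
Regress the observed score toward the mean by the unreliability: T̂ = 0.90·66.6 + 0.10·79.2 = 59.940 + 7.920 = 67.860.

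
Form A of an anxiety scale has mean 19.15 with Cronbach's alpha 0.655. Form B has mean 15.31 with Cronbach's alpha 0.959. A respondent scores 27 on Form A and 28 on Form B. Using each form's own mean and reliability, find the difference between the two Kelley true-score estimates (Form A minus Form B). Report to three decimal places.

-3.188

T̂_A = 0.655(27) + 0.345(19.15) = 24.29175
T̂_B = 0.959(28) + 0.041(15.31) = 27.47971
T̂_A − T̂_B = -3.18796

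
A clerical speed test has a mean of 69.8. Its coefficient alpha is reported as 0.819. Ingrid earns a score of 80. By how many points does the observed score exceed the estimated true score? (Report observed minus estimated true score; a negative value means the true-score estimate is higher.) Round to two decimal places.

1.85

T̂ = 0.819(80) + 0.181(69.8) = 65.520 + 12.6338 = 78.1538 → 78.154
X − T̂ = 80 − 78.154 = 1.846 → 1.85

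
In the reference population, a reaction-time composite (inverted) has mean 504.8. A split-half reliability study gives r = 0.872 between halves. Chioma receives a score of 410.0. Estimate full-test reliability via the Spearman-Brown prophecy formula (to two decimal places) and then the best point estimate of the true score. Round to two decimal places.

416.64

Spearman-Brown: ρ = 2r/(1 + r) = 2(0.872)/(1 + 0.872) = 1.7440/1.872 = 0.9316 → 0.93
T̂ = ρX + (1 − ρ)μ
  = 0.93 × 410.0 + 0.07 × 504.8
  = 381.300 + 35.336
  = 416.636
  ≈ 416.64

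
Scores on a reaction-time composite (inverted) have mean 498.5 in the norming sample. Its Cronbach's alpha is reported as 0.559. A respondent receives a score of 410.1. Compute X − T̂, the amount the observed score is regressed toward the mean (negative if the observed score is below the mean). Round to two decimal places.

-38.98

T̂ = ρX + (1 − ρ)μ
  = 0.559 × 410.1 + 0.441 × 498.5
  = 229.2459 + 219.8385
  = 449.0844
  ≈ 449.084
X − T̂ = 410.1 − 449.084 = -38.984 → -38.98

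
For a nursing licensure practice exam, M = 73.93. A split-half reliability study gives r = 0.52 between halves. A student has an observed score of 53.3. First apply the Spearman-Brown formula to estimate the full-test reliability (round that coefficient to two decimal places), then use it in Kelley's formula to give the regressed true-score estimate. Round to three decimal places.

59.902

Spearman-Brown: ρ = 2r/(1 + r) = 2(0.52)/(1 + 0.52) = 1.040/1.52 = 0.6842 → 0.68
T̂ = 0.68(53.3) + 0.32(73.93) = 36.244 + 23.6576 = 59.9016 → 59.902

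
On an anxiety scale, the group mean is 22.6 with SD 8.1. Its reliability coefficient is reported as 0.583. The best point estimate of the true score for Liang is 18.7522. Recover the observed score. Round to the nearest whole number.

T̂ = ρX + (1 − ρ)μ  ⇒  X = (T̂ − (1 − ρ)μ) / ρ
X = (18.7522 − 0.417 × 22.6) / 0.583 = (18.7522 − 9.4242) / 0.583 = 9.3280 / 0.583 = 16.00

16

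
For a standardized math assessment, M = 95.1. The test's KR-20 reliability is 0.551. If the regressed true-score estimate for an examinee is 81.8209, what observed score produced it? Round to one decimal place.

T̂ = ρX + (1 − ρ)μ  ⇒  X = (T̂ − (1 − ρ)μ) / ρ
X = (81.8209 − 0.449 × 95.1) / 0.551 = (81.8209 − 42.6999) / 0.551 = 39.1210 / 0.551 = 71.000

71.0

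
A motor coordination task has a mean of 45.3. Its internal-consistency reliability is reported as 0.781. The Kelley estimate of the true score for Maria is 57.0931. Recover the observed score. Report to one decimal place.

60.4

T̂ = ρX + (1 − ρ)μ  ⇒  X = (T̂ − (1 − ρ)μ) / ρ
X = (57.0931 − 0.219 × 45.3) / 0.781 = (57.0931 − 9.9207) / 0.781 = 47.1724 / 0.781 = 60.400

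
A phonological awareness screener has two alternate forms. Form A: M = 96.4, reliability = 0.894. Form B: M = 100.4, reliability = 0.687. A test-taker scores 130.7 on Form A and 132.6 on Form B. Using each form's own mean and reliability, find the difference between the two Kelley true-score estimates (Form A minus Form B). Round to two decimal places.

T̂_A = 0.894(130.7) + 0.106(96.4) = 127.0642
T̂_B = 0.687(132.6) + 0.313(100.4) = 122.5214
T̂_A − T̂_B = 4.5428

4.54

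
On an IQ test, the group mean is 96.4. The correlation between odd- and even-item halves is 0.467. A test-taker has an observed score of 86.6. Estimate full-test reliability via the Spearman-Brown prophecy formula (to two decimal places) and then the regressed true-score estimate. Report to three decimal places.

90.128

Spearman-Brown: ρ = 2r/(1 + r) = 2(0.467)/(1 + 0.467) = 0.9340/1.467 = 0.6367 → 0.64
T̂ = ρX + (1 − ρ)μ
  = 0.64 × 86.6 + 0.36 × 96.4
  = 55.424 + 34.704
  = 90.1280
  ≈ 90.128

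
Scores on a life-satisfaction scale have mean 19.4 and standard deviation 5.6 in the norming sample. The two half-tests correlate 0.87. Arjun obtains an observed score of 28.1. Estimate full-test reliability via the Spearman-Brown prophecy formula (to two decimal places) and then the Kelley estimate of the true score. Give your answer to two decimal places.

27.49

Spearman-Brown: ρ = 2r/(1 + r) = 2(0.87)/(1 + 0.87) = 1.740/1.87 = 0.9305 → 0.93
T̂ = ρX + (1 − ρ)μ
  = 0.93 × 28.1 + 0.07 × 19.4
  = 26.133 + 1.358
  = 27.491
  ≈ 27.49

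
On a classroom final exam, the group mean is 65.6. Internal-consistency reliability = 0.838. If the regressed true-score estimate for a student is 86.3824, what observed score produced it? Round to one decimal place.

T̂ = ρX + (1 − ρ)μ  ⇒  X = (T̂ − (1 − ρ)μ) / ρ
X = (86.3824 − 0.162 × 65.6) / 0.838 = (86.3824 − 10.6272) / 0.838 = 75.7552 / 0.838 = 90.400

90.4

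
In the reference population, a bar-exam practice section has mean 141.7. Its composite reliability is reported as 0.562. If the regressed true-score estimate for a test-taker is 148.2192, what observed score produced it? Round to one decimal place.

153.3

T̂ = ρX + (1 − ρ)μ  ⇒  X = (T̂ − (1 − ρ)μ) / ρ
X = (148.2192 − 0.438 × 141.7) / 0.562 = (148.2192 − 62.0646) / 0.562 = 86.1546 / 0.562 = 153.300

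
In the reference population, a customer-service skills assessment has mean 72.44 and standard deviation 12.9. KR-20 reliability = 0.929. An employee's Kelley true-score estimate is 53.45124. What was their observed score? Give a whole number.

T̂ = ρX + (1 − ρ)μ  ⇒  X = (T̂ − (1 − ρ)μ) / ρ
X = (53.45124 − 0.071 × 72.44) / 0.929 = (53.45124 − 5.14324) / 0.929 = 48.30800 / 0.929 = 52.00

52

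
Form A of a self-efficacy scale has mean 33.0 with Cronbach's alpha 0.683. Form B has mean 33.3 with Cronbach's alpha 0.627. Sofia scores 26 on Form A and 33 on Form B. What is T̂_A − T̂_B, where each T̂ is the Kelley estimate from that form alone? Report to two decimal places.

-4.89

T̂_A = 0.683(26) + 0.317(33.0) = 28.2190
T̂_B = 0.627(33) + 0.373(33.3) = 33.1119
T̂_A − T̂_B = -4.8929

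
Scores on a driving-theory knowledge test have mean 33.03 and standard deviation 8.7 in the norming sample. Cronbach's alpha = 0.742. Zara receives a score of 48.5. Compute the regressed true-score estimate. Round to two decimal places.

Kelley's formula gives T̂ = 0.742·48.5 + 0.258·33.03 = 35.9870 + 8.52174 = 44.509.

44.51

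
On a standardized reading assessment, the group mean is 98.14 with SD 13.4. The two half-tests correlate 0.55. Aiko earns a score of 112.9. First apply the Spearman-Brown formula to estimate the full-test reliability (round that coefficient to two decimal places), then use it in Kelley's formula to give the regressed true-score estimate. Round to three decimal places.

Spearman-Brown: ρ = 2r/(1 + r) = 2(0.55)/(1 + 0.55) = 1.100/1.55 = 0.7097 → 0.71
Weight the observed score by reliability and the mean by (1 − reliability): T̂ = 0.71·112.9 + 0.29·98.14 = 80.159 + 28.4606 = 108.6196.

108.620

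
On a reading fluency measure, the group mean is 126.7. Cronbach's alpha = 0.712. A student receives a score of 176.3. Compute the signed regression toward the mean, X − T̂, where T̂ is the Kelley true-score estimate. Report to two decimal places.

14.28

Kelley's formula gives T̂ = 0.712·176.3 + 0.288·126.7 = 125.5256 + 36.4896 = 162.0152.
X − T̂ = 176.3 − 162.015 = 14.285 → 14.28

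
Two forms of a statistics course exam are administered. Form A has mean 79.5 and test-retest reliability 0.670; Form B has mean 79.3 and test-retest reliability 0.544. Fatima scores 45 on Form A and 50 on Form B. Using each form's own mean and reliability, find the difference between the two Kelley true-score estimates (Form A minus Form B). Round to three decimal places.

-6.976

T̂_A = 0.670(45) + 0.330(79.5) = 56.38500
T̂_B = 0.544(50) + 0.456(79.3) = 63.36080
T̂_A − T̂_B = -6.97580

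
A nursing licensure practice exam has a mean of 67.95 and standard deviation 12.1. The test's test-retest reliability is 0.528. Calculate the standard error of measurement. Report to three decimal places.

8.313

SEM = SD · √(1 − ρ) = 12.1 × √0.472 = 12.1 × 0.6870 = 8.3130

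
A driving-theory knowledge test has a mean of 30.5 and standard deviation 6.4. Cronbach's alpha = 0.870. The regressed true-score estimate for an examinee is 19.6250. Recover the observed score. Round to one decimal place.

T̂ = ρX + (1 − ρ)μ  ⇒  X = (T̂ − (1 − ρ)μ) / ρ
X = (19.6250 − 0.130 × 30.5) / 0.870 = (19.6250 − 3.9650) / 0.870 = 15.6600 / 0.870 = 18.000

18.0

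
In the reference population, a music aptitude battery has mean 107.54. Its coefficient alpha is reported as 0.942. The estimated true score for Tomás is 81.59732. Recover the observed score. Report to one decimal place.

T̂ = ρX + (1 − ρ)μ  ⇒  X = (T̂ − (1 − ρ)μ) / ρ
X = (81.59732 − 0.058 × 107.54) / 0.942 = (81.59732 − 6.23732) / 0.942 = 75.36000 / 0.942 = 80.000

80.0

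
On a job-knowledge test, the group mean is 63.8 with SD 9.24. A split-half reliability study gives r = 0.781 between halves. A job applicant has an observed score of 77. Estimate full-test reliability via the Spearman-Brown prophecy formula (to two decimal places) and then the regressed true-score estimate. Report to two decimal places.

75.42

Spearman-Brown: ρ = 2r/(1 + r) = 2(0.781)/(1 + 0.781) = 1.5620/1.781 = 0.8770 → 0.88
Kelley's formula gives T̂ = 0.88·77 + 0.12·63.8 = 67.76 + 7.656 = 75.416.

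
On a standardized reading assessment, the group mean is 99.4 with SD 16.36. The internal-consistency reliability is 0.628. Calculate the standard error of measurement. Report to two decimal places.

9.98

SEM = SD · √(1 − ρ) = 16.36 × √0.372 = 16.36 × 0.6099 = 9.978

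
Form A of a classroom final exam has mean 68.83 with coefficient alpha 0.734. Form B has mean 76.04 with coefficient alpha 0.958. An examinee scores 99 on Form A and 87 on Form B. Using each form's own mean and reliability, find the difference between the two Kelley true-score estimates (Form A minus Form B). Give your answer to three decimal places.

T̂_A = 0.734(99) + 0.266(68.83) = 90.97478
T̂_B = 0.958(87) + 0.042(76.04) = 86.53968
T̂_A − T̂_B = 4.43510

4.435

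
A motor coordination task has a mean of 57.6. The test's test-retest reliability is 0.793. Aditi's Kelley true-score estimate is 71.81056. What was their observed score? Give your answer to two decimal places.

75.52

T̂ = ρX + (1 − ρ)μ  ⇒  X = (T̂ − (1 − ρ)μ) / ρ
X = (71.81056 − 0.207 × 57.6) / 0.793 = (71.81056 − 11.9232) / 0.793 = 59.88736 / 0.793 = 75.5200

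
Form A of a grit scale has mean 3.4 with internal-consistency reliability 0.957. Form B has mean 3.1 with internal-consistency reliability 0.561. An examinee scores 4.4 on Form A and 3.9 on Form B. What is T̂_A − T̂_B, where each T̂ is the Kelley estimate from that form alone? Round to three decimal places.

T̂_A = 0.957(4.4) + 0.043(3.4) = 4.35700
T̂_B = 0.561(3.9) + 0.439(3.1) = 3.54880
T̂_A − T̂_B = 0.80820

0.808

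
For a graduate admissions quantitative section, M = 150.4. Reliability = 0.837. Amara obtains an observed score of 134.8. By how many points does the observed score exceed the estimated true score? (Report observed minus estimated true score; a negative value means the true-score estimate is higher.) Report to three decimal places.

Weight the observed score by reliability and the mean by (1 − reliability): T̂ = 0.837·134.8 + 0.163·150.4 = 112.8276 + 24.5152 = 137.34280.
X − T̂ = 134.8 − 137.3428 = -2.5428 → -2.543

-2.543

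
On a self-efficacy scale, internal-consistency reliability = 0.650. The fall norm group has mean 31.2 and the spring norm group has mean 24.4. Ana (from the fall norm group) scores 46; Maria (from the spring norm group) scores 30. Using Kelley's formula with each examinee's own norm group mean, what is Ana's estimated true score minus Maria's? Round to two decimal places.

T̂_Ana = 0.650(46) + 0.350(31.2) = 40.8200
T̂_Maria = 0.650(30) + 0.350(24.4) = 28.0400
Difference = 40.8200 − 28.0400 = 12.7800

12.78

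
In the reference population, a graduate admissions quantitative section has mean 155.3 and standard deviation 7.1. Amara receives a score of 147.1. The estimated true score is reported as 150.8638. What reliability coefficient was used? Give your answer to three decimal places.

0.541

T̂ = ρX + (1 − ρ)μ  ⇒  T̂ − μ = ρ(X − μ)
ρ = (T̂ − μ)/(X − μ) = (150.8638 − 155.3) / (147.1 − 155.3) = -4.4362 / -8.2 = 0.54100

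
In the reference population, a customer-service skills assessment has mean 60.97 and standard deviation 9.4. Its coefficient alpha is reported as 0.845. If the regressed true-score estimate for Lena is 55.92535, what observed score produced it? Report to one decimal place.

T̂ = ρX + (1 − ρ)μ  ⇒  X = (T̂ − (1 − ρ)μ) / ρ
X = (55.92535 − 0.155 × 60.97) / 0.845 = (55.92535 − 9.45035) / 0.845 = 46.47500 / 0.845 = 55.000

55.0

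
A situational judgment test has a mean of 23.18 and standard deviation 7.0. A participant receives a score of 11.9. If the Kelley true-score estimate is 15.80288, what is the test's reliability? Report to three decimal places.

0.654

T̂ = ρX + (1 − ρ)μ  ⇒  T̂ − μ = ρ(X − μ)
ρ = (T̂ − μ)/(X − μ) = (15.80288 − 23.18) / (11.9 − 23.18) = -7.37712 / -11.28 = 0.65400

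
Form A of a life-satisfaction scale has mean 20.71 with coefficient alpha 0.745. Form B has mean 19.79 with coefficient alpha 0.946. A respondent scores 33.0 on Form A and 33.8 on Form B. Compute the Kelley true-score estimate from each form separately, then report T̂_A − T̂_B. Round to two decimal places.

-3.18

T̂_A = 0.745(33.0) + 0.255(20.71) = 29.8661
T̂_B = 0.946(33.8) + 0.054(19.79) = 33.0435
T̂_A − T̂_B = -3.1774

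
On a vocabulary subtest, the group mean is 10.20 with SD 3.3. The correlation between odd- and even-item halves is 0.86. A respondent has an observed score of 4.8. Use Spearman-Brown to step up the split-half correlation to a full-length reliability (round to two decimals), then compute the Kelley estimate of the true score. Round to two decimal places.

5.23

Spearman-Brown: ρ = 2r/(1 + r) = 2(0.86)/(1 + 0.86) = 1.720/1.86 = 0.9247 → 0.92
T̂ = 0.92(4.8) + 0.08(10.20) = 4.416 + 0.8160 = 5.232 → 5.23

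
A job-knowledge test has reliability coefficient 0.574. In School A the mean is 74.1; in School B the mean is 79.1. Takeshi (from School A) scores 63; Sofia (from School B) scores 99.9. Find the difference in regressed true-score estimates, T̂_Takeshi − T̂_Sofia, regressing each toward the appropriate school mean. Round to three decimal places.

-23.311

T̂_Takeshi = 0.574(63) + 0.426(74.1) = 67.72860
T̂_Sofia = 0.574(99.9) + 0.426(79.1) = 91.03920
Difference = 67.72860 − 91.03920 = -23.31060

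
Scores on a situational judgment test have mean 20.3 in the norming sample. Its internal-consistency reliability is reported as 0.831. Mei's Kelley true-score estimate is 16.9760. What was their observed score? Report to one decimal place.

16.3

T̂ = ρX + (1 − ρ)μ  ⇒  X = (T̂ − (1 − ρ)μ) / ρ
X = (16.9760 − 0.169 × 20.3) / 0.831 = (16.9760 − 3.4307) / 0.831 = 13.5453 / 0.831 = 16.300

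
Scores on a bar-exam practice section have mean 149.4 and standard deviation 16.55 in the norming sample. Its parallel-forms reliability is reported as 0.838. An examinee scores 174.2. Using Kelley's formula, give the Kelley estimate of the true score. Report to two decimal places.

T̂ = 0.838(174.2) + 0.162(149.4) = 145.9796 + 24.2028 = 170.182 → 170.18

170.18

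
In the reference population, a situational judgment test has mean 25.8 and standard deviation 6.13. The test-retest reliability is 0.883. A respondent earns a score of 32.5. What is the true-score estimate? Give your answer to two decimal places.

31.72

Kelley's formula gives T̂ = 0.883·32.5 + 0.117·25.8 = 28.6975 + 3.0186 = 31.716.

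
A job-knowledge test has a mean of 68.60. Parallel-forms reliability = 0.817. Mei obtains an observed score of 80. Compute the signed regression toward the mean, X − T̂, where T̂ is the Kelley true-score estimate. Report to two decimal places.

T̂ = 0.817(80) + 0.183(68.60) = 65.360 + 12.55380 = 77.9138 → 77.914
X − T̂ = 80 − 77.914 = 2.086 → 2.09

2.09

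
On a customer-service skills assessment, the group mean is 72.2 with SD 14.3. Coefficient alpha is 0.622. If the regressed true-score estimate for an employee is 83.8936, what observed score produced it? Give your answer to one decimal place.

T̂ = ρX + (1 − ρ)μ  ⇒  X = (T̂ − (1 − ρ)μ) / ρ
X = (83.8936 − 0.378 × 72.2) / 0.622 = (83.8936 − 27.2916) / 0.622 = 56.6020 / 0.622 = 91.000

91.0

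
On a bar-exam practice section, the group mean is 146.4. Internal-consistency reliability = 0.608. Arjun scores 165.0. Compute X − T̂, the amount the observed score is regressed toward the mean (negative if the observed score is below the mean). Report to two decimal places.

Regress the observed score toward the mean by the unreliability: T̂ = 0.608·165.0 + 0.392·146.4 = 100.3200 + 57.3888 = 157.7088.
X − T̂ = 165.0 − 157.709 = 7.291 → 7.29

7.29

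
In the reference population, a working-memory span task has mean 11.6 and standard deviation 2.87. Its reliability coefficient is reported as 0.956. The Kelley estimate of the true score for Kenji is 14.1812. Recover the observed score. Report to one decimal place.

14.3

T̂ = ρX + (1 − ρ)μ  ⇒  X = (T̂ − (1 − ρ)μ) / ρ
X = (14.1812 − 0.044 × 11.6) / 0.956 = (14.1812 − 0.5104) / 0.956 = 13.6708 / 0.956 = 14.300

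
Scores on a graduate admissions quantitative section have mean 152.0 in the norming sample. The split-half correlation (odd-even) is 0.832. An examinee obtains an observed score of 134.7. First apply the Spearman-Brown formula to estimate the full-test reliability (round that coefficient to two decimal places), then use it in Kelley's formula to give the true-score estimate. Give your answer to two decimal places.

Spearman-Brown: ρ = 2r/(1 + r) = 2(0.832)/(1 + 0.832) = 1.6640/1.832 = 0.9083 → 0.91
Regress the observed score toward the mean by the unreliability: T̂ = 0.91·134.7 + 0.09·152.0 = 122.577 + 13.680 = 136.257.

136.26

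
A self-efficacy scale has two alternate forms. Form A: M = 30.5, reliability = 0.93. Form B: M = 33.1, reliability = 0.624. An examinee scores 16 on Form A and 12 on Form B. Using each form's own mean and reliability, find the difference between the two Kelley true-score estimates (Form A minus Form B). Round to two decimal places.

T̂_A = 0.93(16) + 0.07(30.5) = 17.0150
T̂_B = 0.624(12) + 0.376(33.1) = 19.9336
T̂_A − T̂_B = -2.9186

-2.92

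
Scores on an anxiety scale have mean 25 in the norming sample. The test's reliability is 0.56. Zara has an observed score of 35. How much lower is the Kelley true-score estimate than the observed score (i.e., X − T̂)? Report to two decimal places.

T̂ = ρX + (1 − ρ)μ
  = 0.56 × 35 + 0.44 × 25
  = 19.60 + 11.00
  = 30.6000
  ≈ 30.600
X − T̂ = 35 − 30.600 = 4.400 → 4.40

4.40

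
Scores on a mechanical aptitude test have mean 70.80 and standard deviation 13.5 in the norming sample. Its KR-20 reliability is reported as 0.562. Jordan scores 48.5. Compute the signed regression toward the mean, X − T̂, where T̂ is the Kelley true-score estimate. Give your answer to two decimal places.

T̂ = 0.562(48.5) + 0.438(70.80) = 27.2570 + 31.01040 = 58.2674 → 58.267
X − T̂ = 48.5 − 58.267 = -9.767 → -9.77

-9.77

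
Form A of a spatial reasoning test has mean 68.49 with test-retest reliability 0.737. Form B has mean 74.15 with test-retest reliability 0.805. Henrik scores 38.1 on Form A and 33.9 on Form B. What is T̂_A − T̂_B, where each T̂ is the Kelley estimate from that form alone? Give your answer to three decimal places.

T̂_A = 0.737(38.1) + 0.263(68.49) = 46.09257
T̂_B = 0.805(33.9) + 0.195(74.15) = 41.74875
T̂_A − T̂_B = 4.34382

4.344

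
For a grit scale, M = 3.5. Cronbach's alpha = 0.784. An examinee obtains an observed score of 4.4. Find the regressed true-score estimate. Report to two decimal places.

4.21

Regress the observed score toward the mean by the unreliability: T̂ = 0.784·4.4 + 0.216·3.5 = 3.4496 + 0.7560 = 4.206.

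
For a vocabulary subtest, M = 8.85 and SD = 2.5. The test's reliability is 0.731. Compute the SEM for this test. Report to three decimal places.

SEM = SD · √(1 − ρ) = 2.5 × √0.269 = 2.5 × 0.5187 = 1.2966

1.297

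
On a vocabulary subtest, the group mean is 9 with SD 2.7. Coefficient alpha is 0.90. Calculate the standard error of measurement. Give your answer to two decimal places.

0.85

SEM = SD · √(1 − ρ) = 2.7 × √0.10 = 2.7 × 0.3162 = 0.854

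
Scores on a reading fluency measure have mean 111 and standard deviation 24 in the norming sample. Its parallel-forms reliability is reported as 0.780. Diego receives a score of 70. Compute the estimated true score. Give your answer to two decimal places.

79.02

Kelley's formula gives T̂ = 0.780·70 + 0.220·111 = 54.600 + 24.420 = 79.020.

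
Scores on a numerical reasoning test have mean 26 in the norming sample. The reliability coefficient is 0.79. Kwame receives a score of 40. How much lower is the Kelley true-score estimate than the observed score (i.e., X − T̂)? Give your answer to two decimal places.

2.94

T̂ = 0.79(40) + 0.21(26) = 31.60 + 5.46 = 37.0600 → 37.060
X − T̂ = 40 − 37.060 = 2.940 → 2.94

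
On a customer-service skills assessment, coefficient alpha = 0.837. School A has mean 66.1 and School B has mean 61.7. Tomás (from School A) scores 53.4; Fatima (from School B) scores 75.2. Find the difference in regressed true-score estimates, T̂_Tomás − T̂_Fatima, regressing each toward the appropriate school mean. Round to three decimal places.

-17.529

T̂_Tomás = 0.837(53.4) + 0.163(66.1) = 55.47010
T̂_Fatima = 0.837(75.2) + 0.163(61.7) = 72.99950
Difference = 55.47010 − 72.99950 = -17.52940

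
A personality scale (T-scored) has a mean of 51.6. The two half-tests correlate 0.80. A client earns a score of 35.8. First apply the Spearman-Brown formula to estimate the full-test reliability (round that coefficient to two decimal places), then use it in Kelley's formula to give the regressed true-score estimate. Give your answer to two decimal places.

Spearman-Brown: ρ = 2r/(1 + r) = 2(0.80)/(1 + 0.80) = 1.600/1.80 = 0.8889 → 0.89
Regress the observed score toward the mean by the unreliability: T̂ = 0.89·35.8 + 0.11·51.6 = 31.862 + 5.676 = 37.538.

37.54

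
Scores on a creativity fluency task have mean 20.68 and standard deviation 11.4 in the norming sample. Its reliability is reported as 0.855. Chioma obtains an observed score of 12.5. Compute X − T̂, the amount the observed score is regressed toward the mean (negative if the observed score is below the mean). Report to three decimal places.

-1.186

T̂ = ρX + (1 − ρ)μ
  = 0.855 × 12.5 + 0.145 × 20.68
  = 10.6875 + 2.99860
  = 13.68610
  ≈ 13.6861
X − T̂ = 12.5 − 13.6861 = -1.1861 → -1.186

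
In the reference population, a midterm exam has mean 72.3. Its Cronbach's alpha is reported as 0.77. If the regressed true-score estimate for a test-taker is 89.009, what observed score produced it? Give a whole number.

T̂ = ρX + (1 − ρ)μ  ⇒  X = (T̂ − (1 − ρ)μ) / ρ
X = (89.009 − 0.23 × 72.3) / 0.77 = (89.009 − 16.629) / 0.77 = 72.380 / 0.77 = 94.00

94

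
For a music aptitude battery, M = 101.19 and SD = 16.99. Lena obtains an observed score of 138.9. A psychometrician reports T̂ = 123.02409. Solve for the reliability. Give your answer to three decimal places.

T̂ = ρX + (1 − ρ)μ  ⇒  T̂ − μ = ρ(X − μ)
ρ = (T̂ − μ)/(X − μ) = (123.02409 − 101.19) / (138.9 − 101.19) = 21.83409 / 37.71 = 0.57900

0.579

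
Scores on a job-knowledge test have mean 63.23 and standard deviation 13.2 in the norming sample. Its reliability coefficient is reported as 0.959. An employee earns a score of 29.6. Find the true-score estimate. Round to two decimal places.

Kelley's formula gives T̂ = 0.959·29.6 + 0.041·63.23 = 28.3864 + 2.59243 = 30.979.

30.98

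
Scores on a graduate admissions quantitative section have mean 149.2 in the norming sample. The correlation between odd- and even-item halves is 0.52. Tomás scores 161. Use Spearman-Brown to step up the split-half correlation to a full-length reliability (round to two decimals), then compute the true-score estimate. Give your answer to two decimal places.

157.22

Spearman-Brown: ρ = 2r/(1 + r) = 2(0.52)/(1 + 0.52) = 1.040/1.52 = 0.6842 → 0.68
T̂ = ρX + (1 − ρ)μ
  = 0.68 × 161 + 0.32 × 149.2
  = 109.48 + 47.744
  = 157.224
  ≈ 157.22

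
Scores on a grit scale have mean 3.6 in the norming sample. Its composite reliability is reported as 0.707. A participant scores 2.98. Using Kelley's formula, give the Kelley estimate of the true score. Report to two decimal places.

T̂ = ρX + (1 − ρ)μ
  = 0.707 × 2.98 + 0.293 × 3.6
  = 2.10686 + 1.0548
  = 3.162
  ≈ 3.16

3.16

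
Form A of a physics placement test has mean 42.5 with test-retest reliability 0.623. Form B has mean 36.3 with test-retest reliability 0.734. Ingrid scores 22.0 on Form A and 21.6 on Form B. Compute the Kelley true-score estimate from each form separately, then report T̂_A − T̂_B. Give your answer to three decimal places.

4.218

T̂_A = 0.623(22.0) + 0.377(42.5) = 29.72850
T̂_B = 0.734(21.6) + 0.266(36.3) = 25.51020
T̂_A − T̂_B = 4.21830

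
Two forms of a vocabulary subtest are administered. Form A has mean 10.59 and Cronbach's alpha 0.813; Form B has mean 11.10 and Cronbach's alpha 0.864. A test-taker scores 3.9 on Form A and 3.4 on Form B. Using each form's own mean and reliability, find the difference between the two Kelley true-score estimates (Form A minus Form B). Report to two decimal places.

0.70

T̂_A = 0.813(3.9) + 0.187(10.59) = 5.1510
T̂_B = 0.864(3.4) + 0.136(11.10) = 4.4472
T̂_A − T̂_B = 0.7038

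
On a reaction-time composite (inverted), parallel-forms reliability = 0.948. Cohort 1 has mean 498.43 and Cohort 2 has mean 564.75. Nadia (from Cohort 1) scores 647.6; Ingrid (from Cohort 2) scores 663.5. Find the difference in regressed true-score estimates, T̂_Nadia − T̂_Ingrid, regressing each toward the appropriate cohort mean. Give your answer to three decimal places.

T̂_Nadia = 0.948(647.6) + 0.052(498.43) = 639.84316
T̂_Ingrid = 0.948(663.5) + 0.052(564.75) = 658.36500
Difference = 639.84316 − 658.36500 = -18.52184

-18.522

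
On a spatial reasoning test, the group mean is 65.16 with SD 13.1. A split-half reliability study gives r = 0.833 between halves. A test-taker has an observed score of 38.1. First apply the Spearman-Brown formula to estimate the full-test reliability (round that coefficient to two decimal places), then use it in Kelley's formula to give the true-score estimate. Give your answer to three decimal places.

40.535

Spearman-Brown: ρ = 2r/(1 + r) = 2(0.833)/(1 + 0.833) = 1.6660/1.833 = 0.9089 → 0.91
Kelley's formula gives T̂ = 0.91·38.1 + 0.09·65.16 = 34.671 + 5.8644 = 40.5354.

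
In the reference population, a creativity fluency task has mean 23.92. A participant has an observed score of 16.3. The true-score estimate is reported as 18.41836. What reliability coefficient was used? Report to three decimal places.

0.722

T̂ = ρX + (1 − ρ)μ  ⇒  T̂ − μ = ρ(X − μ)
ρ = (T̂ − μ)/(X − μ) = (18.41836 − 23.92) / (16.3 − 23.92) = -5.50164 / -7.62 = 0.72200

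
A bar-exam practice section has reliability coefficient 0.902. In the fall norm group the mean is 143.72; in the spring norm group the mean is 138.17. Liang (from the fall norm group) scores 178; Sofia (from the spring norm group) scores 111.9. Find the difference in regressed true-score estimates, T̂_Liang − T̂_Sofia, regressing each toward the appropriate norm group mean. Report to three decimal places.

60.166

T̂_Liang = 0.902(178) + 0.098(143.72) = 174.64056
T̂_Sofia = 0.902(111.9) + 0.098(138.17) = 114.47446
Difference = 174.64056 − 114.47446 = 60.16610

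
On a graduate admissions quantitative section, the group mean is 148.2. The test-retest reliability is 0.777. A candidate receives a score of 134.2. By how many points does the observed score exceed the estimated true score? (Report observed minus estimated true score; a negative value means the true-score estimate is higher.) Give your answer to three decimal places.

-3.122

T̂ = ρX + (1 − ρ)μ
  = 0.777 × 134.2 + 0.223 × 148.2
  = 104.2734 + 33.0486
  = 137.32200
  ≈ 137.3220
X − T̂ = 134.2 − 137.3220 = -3.1220 → -3.122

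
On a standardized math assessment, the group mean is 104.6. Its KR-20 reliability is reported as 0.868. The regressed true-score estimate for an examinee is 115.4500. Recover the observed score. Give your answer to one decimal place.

117.1

T̂ = ρX + (1 − ρ)μ  ⇒  X = (T̂ − (1 − ρ)μ) / ρ
X = (115.4500 − 0.132 × 104.6) / 0.868 = (115.4500 − 13.8072) / 0.868 = 101.6428 / 0.868 = 117.100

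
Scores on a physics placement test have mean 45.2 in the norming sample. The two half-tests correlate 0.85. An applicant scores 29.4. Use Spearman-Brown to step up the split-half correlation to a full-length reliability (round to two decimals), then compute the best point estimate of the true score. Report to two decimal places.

30.66

Spearman-Brown: ρ = 2r/(1 + r) = 2(0.85)/(1 + 0.85) = 1.700/1.85 = 0.9189 → 0.92
T̂ = 0.92(29.4) + 0.08(45.2) = 27.048 + 3.616 = 30.664 → 30.66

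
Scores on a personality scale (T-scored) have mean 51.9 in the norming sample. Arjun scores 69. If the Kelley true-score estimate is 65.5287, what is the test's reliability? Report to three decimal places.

T̂ = ρX + (1 − ρ)μ  ⇒  T̂ − μ = ρ(X − μ)
ρ = (T̂ − μ)/(X − μ) = (65.5287 − 51.9) / (69 − 51.9) = 13.6287 / 17.1 = 0.79700

0.797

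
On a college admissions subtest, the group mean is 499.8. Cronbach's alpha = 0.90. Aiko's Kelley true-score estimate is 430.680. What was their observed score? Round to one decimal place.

T̂ = ρX + (1 − ρ)μ  ⇒  X = (T̂ − (1 − ρ)μ) / ρ
X = (430.680 − 0.10 × 499.8) / 0.90 = (430.680 − 49.980) / 0.90 = 380.700 / 0.90 = 423.000

423.0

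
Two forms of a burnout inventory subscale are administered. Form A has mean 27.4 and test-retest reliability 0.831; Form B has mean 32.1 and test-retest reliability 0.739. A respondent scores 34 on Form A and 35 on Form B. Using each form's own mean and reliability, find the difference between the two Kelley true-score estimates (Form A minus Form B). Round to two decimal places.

T̂_A = 0.831(34) + 0.169(27.4) = 32.8846
T̂_B = 0.739(35) + 0.261(32.1) = 34.2431
T̂_A − T̂_B = -1.3585

-1.36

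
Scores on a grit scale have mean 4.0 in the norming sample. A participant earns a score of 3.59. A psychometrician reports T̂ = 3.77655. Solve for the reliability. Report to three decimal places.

0.545

T̂ = ρX + (1 − ρ)μ  ⇒  T̂ − μ = ρ(X − μ)
ρ = (T̂ − μ)/(X − μ) = (3.77655 − 4.0) / (3.59 − 4.0) = -0.22345 / -0.41 = 0.54500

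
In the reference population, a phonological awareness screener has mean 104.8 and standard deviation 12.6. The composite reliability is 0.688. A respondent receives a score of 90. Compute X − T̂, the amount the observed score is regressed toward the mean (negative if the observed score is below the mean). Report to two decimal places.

T̂ = ρX + (1 − ρ)μ
  = 0.688 × 90 + 0.312 × 104.8
  = 61.920 + 32.6976
  = 94.6176
  ≈ 94.618
X − T̂ = 90 − 94.618 = -4.618 → -4.62

-4.62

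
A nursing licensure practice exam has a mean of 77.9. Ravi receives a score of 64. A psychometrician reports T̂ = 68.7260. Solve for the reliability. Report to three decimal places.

0.660

T̂ = ρX + (1 − ρ)μ  ⇒  T̂ − μ = ρ(X − μ)
ρ = (T̂ − μ)/(X − μ) = (68.7260 − 77.9) / (64 − 77.9) = -9.1740 / -13.9 = 0.66000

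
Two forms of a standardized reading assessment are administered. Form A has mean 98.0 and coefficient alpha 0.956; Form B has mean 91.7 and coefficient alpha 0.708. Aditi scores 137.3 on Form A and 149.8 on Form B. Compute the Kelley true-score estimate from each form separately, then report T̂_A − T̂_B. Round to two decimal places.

T̂_A = 0.956(137.3) + 0.044(98.0) = 135.5708
T̂_B = 0.708(149.8) + 0.292(91.7) = 132.8348
T̂_A − T̂_B = 2.7360

2.74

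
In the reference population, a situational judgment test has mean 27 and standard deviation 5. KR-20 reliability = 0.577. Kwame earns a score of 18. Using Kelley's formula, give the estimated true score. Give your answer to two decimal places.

T̂ = 0.577(18) + 0.423(27) = 10.386 + 11.421 = 21.807 → 21.81

21.81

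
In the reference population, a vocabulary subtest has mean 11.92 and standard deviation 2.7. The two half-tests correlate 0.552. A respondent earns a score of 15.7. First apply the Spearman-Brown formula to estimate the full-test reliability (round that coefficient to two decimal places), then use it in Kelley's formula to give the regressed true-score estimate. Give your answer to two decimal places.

14.60

Spearman-Brown: ρ = 2r/(1 + r) = 2(0.552)/(1 + 0.552) = 1.1040/1.552 = 0.7113 → 0.71
Regress the observed score toward the mean by the unreliability: T̂ = 0.71·15.7 + 0.29·11.92 = 11.147 + 3.4568 = 14.604.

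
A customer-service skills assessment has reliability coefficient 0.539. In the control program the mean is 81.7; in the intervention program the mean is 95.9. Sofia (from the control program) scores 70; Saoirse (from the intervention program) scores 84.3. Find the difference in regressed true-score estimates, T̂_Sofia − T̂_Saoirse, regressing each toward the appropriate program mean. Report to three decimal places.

-14.254

T̂_Sofia = 0.539(70) + 0.461(81.7) = 75.39370
T̂_Saoirse = 0.539(84.3) + 0.461(95.9) = 89.64760
Difference = 75.39370 − 89.64760 = -14.25390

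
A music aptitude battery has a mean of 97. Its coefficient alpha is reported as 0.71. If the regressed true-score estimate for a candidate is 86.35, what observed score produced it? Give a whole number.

82

T̂ = ρX + (1 − ρ)μ  ⇒  X = (T̂ − (1 − ρ)μ) / ρ
X = (86.35 − 0.29 × 97) / 0.71 = (86.35 − 28.13) / 0.71 = 58.22 / 0.71 = 82.00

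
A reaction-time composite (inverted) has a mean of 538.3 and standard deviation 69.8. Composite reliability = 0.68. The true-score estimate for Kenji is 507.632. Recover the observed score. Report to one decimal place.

493.2

T̂ = ρX + (1 − ρ)μ  ⇒  X = (T̂ − (1 − ρ)μ) / ρ
X = (507.632 − 0.32 × 538.3) / 0.68 = (507.632 − 172.256) / 0.68 = 335.376 / 0.68 = 493.200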